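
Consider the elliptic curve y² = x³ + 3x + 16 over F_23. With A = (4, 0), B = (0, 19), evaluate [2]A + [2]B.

First 2A:
Repeated addition: build up to 2A.
2A: (4, 0) + (4, 0): same x and y₁ ≡ -y₂, so the sum is the point at infinity.
2A = the point at infinity.
Next 2B:
Repeated addition: build up to 2B.
2B: tangent at (0, 19): λ = (3·0² + 3)/(2·19) ≡ 3/15. 15⁻¹ ≡ 20 (mod 23), so λ ≡ 3·20 ≡ 14.
  x = λ² - 0 - 0 = 196 - 0 ≡ 12; y = λ·(0 - 12) - 19 ≡ 20. → (12, 20)
2B = (12, 20).
Finally 2A + 2B:
the point at infinity + (12, 20) = (12, 20) (identity).

(12, 20)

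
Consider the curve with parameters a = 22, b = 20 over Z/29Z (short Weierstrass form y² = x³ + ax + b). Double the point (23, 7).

(13, 3)

tangent at (23, 7): λ = (3·23² + 22)/(2·7) ≡ 14/14. 14⁻¹ ≡ 27 (mod 29), so λ ≡ 14·27 ≡ 1.
  x = λ² - 23 - 23 = 1 - 46 ≡ 13; y = λ·(23 - 13) - 7 ≡ 3. → (13, 3)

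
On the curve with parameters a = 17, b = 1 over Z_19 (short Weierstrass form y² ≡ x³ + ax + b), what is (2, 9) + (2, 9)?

tangent at (2, 9): λ = (3·2² + 17)/(2·9) ≡ 10/18. 18⁻¹ ≡ 18 (mod 19) since 18·18 = 324 ≡ 1, so λ ≡ 10·18 ≡ 9.
  x = λ² - 2 - 2 = 81 - 4 ≡ 1; y = λ·(2 - 1) - 9 ≡ 0. → (1, 0)

(1, 0)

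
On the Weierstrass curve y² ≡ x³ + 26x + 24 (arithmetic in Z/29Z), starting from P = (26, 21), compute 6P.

Repeated addition: build up to 6P.
2P: tangent at (26, 21): λ = (3·26² + 26)/(2·21) ≡ 24/13. 13⁻¹ ≡ 9 (mod 29), so λ ≡ 24·9 ≡ 13.
  x = λ² - 26 - 26 = 169 - 52 ≡ 1; y = λ·(26 - 1) - 21 ≡ 14. → (1, 14)
3P: (1, 14) + (26, 21). λ = (21 - 14)/(26 - 1) ≡ 7/25 mod 29. 25⁻¹ ≡ 7 (mod 29), so λ ≡ 20.
  x = λ² - 1 - 26 = 400 - 27 ≡ 25; y = λ·(1 - 25) - 14 ≡ 28. → (25, 28)
4P: (25, 28) + (26, 21). λ = (21 - 28)/(26 - 25) ≡ 22/1 mod 29. 1⁻¹ ≡ 1 (mod 29) since 1·1 = 1 ≡ 1, so λ ≡ 22.
  x = λ² - 25 - 26 = 484 - 51 ≡ 27; y = λ·(25 - 27) - 28 ≡ 15. → (27, 15)
5P: (27, 15) + (26, 21). λ = (21 - 15)/(26 - 27) ≡ 6/28 mod 29. 28⁻¹ ≡ 28 (mod 29), so λ ≡ 23.
  x = λ² - 27 - 26 = 529 - 53 ≡ 12; y = λ·(27 - 12) - 15 ≡ 11. → (12, 11)
6P: (12, 11) + (26, 21). λ = (21 - 11)/(26 - 12) ≡ 10/14 mod 29. 14⁻¹ ≡ 27 (mod 29), so λ ≡ 9.
  x = λ² - 12 - 26 = 81 - 38 ≡ 14; y = λ·(12 - 14) - 11 ≡ 0. → (14, 0)

(14, 0)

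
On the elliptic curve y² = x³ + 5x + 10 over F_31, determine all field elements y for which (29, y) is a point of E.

x³ + 5x + 10 = 24544 ≡ 23 (mod 31).
23 is a non-residue mod 31; no y exists.

none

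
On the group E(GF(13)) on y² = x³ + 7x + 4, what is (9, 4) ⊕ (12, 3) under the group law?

(9, 4) + (12, 3). λ = (3 - 4)/(12 - 9) ≡ 12/3 mod 13. 3⁻¹ ≡ 9 (mod 13), so λ ≡ 4.
  x = λ² - 9 - 12 = 16 - 21 ≡ 8; y = λ·(9 - 8) - 4 ≡ 0. → (8, 0)

(8, 0)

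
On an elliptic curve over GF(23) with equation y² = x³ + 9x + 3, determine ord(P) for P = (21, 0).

2

2P: (21, 0) + (21, 0): same x and y₁ ≡ -y₂, so the sum is the point at infinity.
2P = the point at infinity, so the order is 2.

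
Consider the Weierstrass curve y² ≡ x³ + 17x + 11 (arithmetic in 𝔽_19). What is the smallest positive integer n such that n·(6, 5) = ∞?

9

2P: tangent at (6, 5): λ = (3·6² + 17)/(2·5) ≡ 11/10. 10⁻¹ ≡ 2 (mod 19), so λ ≡ 11·2 ≡ 3.
  x = λ² - 6 - 6 = 9 - 12 ≡ 16; y = λ·(6 - 16) - 5 ≡ 3. → (16, 3)
3P: (16, 3) + (6, 5). λ = (5 - 3)/(6 - 16) ≡ 2/9 mod 19. 9⁻¹ ≡ 17 (mod 19) since 9·17 = 153 ≡ 1, so λ ≡ 15.
  x = λ² - 16 - 6 = 225 - 22 ≡ 13; y = λ·(16 - 13) - 3 ≡ 4. → (13, 4)
4P: (13, 4) + (6, 5). λ = (5 - 4)/(6 - 13) ≡ 1/12 mod 19. 12⁻¹ ≡ 8 (mod 19) since 12·8 = 96 ≡ 1, so λ ≡ 8.
  x = λ² - 13 - 6 = 64 - 19 ≡ 7; y = λ·(13 - 7) - 4 ≡ 6. → (7, 6)
5P: (7, 6) + (6, 5). λ = (5 - 6)/(6 - 7) ≡ 18/18 mod 19. 18⁻¹ ≡ 18 (mod 19) since 18·18 = 324 ≡ 1, so λ ≡ 1.
  x = λ² - 7 - 6 = 1 - 13 ≡ 7; y = λ·(7 - 7) - 6 ≡ 13. → (7, 13)
6P: (7, 13) + (6, 5). λ = (5 - 13)/(6 - 7) ≡ 11/18 mod 19. 18⁻¹ ≡ 18 (mod 19), so λ ≡ 8.
  x = λ² - 7 - 6 = 64 - 13 ≡ 13; y = λ·(7 - 13) - 13 ≡ 15. → (13, 15)
7P: (13, 15) + (6, 5). λ = (5 - 15)/(6 - 13) ≡ 9/12 mod 19. 12⁻¹ ≡ 8 (mod 19) since 12·8 = 96 ≡ 1, so λ ≡ 15.
  x = λ² - 13 - 6 = 225 - 19 ≡ 16; y = λ·(13 - 16) - 15 ≡ 16. → (16, 16)
8P: (16, 16) + (6, 5). λ = (5 - 16)/(6 - 16) ≡ 8/9 mod 19. 9⁻¹ ≡ 17 (mod 19), so λ ≡ 3.
  x = λ² - 16 - 6 = 9 - 22 ≡ 6; y = λ·(16 - 6) - 16 ≡ 14. → (6, 14)
9P: (6, 14) + (6, 5): same x and y₁ ≡ -y₂, so the sum is ∞.
9P = ∞, so the order is 9.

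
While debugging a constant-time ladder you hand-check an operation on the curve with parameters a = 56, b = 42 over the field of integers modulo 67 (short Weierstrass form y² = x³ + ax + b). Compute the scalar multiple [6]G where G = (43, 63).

(7, 43)

Double-and-add on 6 = (110)₂. Start with G = (43, 63) for the leading 1-bit.
double: tangent at (43, 63): λ = (3·43² + 56)/(2·63) ≡ 42/59. 59⁻¹ ≡ 25 (mod 67) since 59·25 = 1475 ≡ 1, so λ ≡ 42·25 ≡ 45.
  x = λ² - 43 - 43 = 2025 - 86 ≡ 63; y = λ·(43 - 63) - 63 ≡ 42. → (63, 42)
add G: (63, 42) + (43, 63). λ = (63 - 42)/(43 - 63) ≡ 21/47 mod 67. 47⁻¹ ≡ 10 (mod 67) since 47·10 = 470 ≡ 1, so λ ≡ 9.
  x = λ² - 63 - 43 = 81 - 106 ≡ 42; y = λ·(63 - 42) - 42 ≡ 13. → (42, 13)
double: tangent at (42, 13): λ = (3·42² + 56)/(2·13) ≡ 55/26. 26⁻¹ ≡ 49 (mod 67), so λ ≡ 55·49 ≡ 15.
  x = λ² - 42 - 42 = 225 - 84 ≡ 7; y = λ·(42 - 7) - 13 ≡ 43. → (7, 43)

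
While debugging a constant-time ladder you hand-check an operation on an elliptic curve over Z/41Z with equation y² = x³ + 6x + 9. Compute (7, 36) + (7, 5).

O

The two points share x = 7 and their y-coordinates satisfy 36 + 5 ≡ 0 (mod 41), so they are inverses. Their sum is O.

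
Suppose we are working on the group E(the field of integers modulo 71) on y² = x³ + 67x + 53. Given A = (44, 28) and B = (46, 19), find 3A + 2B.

First 3A:
Repeated addition: build up to 3A.
2A: tangent at (44, 28): λ = (3·44² + 67)/(2·28) ≡ 53/56. 56⁻¹ ≡ 52 (mod 71), so λ ≡ 53·52 ≡ 58.
  x = λ² - 44 - 44 = 3364 - 88 ≡ 10; y = λ·(44 - 10) - 28 ≡ 27. → (10, 27)
3A: (10, 27) + (44, 28). λ = (28 - 27)/(44 - 10) ≡ 1/34 mod 71. 34⁻¹ ≡ 23 (mod 71), so λ ≡ 23.
  x = λ² - 10 - 44 = 529 - 54 ≡ 49; y = λ·(10 - 49) - 27 ≡ 70. → (49, 70)
3A = (49, 70).
Next 2B:
Repeated addition: build up to 2B.
2B: tangent at (46, 19): λ = (3·46² + 67)/(2·19) ≡ 25/38. 38⁻¹ ≡ 43 (mod 71), so λ ≡ 25·43 ≡ 10.
  x = λ² - 46 - 46 = 100 - 92 ≡ 8; y = λ·(46 - 8) - 19 ≡ 6. → (8, 6)
2B = (8, 6).
Finally 3A + 2B:
(49, 70) + (8, 6). λ = (6 - 70)/(8 - 49) ≡ 7/30 mod 71. 30⁻¹ ≡ 45 (mod 71), so λ ≡ 31.
  x = λ² - 49 - 8 = 961 - 57 ≡ 52; y = λ·(49 - 52) - 70 ≡ 50. → (52, 50)

(52, 50)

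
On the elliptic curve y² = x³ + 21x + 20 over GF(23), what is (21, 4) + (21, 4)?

tangent at (21, 4): λ = (3·21² + 21)/(2·4) ≡ 10/8. 8⁻¹ ≡ 3 (mod 23), so λ ≡ 10·3 ≡ 7.
  x = λ² - 21 - 21 = 49 - 42 ≡ 7; y = λ·(21 - 7) - 4 ≡ 2. → (7, 2)

(7, 2)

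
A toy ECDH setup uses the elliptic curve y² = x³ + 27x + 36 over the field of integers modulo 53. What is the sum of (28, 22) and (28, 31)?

The two points share x = 28 and their y-coordinates satisfy 22 + 31 ≡ 0 (mod 53), so they are inverses. Their sum is the point at infinity.

O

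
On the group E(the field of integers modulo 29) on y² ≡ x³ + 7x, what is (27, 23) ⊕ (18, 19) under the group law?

(20, 22)

(27, 23) + (18, 19). λ = (19 - 23)/(18 - 27) ≡ 25/20 mod 29. 20⁻¹ ≡ 16 (mod 29), so λ ≡ 23.
  x = λ² - 27 - 18 = 529 - 45 ≡ 20; y = λ·(27 - 20) - 23 ≡ 22. → (20, 22)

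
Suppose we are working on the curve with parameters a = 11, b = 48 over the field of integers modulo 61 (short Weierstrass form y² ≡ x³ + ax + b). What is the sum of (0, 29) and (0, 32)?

O

The two points share x = 0 and their y-coordinates satisfy 29 + 32 ≡ 0 (mod 61), so they are inverses. Their sum is O.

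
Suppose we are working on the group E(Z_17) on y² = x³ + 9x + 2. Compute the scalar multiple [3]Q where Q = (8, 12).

(6, 0)

Repeated addition: build up to 3Q.
2Q: tangent at (8, 12): λ = (3·8² + 9)/(2·12) ≡ 14/7. 7⁻¹ ≡ 5 (mod 17), so λ ≡ 14·5 ≡ 2.
  x = λ² - 8 - 8 = 4 - 16 ≡ 5; y = λ·(8 - 5) - 12 ≡ 11. → (5, 11)
3Q: (5, 11) + (8, 12). λ = (12 - 11)/(8 - 5) ≡ 1/3 mod 17. 3⁻¹ ≡ 6 (mod 17) since 3·6 = 18 ≡ 1, so λ ≡ 6.
  x = λ² - 5 - 8 = 36 - 13 ≡ 6; y = λ·(5 - 6) - 11 ≡ 0. → (6, 0)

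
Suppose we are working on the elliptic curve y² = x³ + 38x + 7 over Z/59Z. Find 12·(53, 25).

O

Write P = (53, 25).
Double-and-add on 12 = (1100)₂. Start with P = (53, 25) for the leading 1-bit.
double: tangent at (53, 25): λ = (3·53² + 38)/(2·25) ≡ 28/50. 50⁻¹ ≡ 13 (mod 59) since 50·13 = 650 ≡ 1, so λ ≡ 28·13 ≡ 10.
  x = λ² - 53 - 53 = 100 - 106 ≡ 53; y = λ·(53 - 53) - 25 ≡ 34. → (53, 34)
add P: (53, 34) + (53, 25): same x and y₁ ≡ -y₂, so the sum is ∞.
double: ∞ + ∞ = ∞ (identity).
double: ∞ + ∞ = ∞ (identity).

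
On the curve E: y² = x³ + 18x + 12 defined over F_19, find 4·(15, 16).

(15, 16)

Write Q = (15, 16).
Repeated addition: build up to 4Q.
2Q: tangent at (15, 16): λ = (3·15² + 18)/(2·16) ≡ 9/13. 13⁻¹ ≡ 3 (mod 19), so λ ≡ 9·3 ≡ 8.
  x = λ² - 15 - 15 = 64 - 30 ≡ 15; y = λ·(15 - 15) - 16 ≡ 3. → (15, 3)
3Q: (15, 3) + (15, 16): same x and y₁ ≡ -y₂, so the sum is the point at infinity.
4Q: the point at infinity + (15, 16) = (15, 16) (identity).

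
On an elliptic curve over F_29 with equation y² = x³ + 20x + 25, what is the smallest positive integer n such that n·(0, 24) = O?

10

2P: tangent at (0, 24): λ = (3·0² + 20)/(2·24) ≡ 20/19. 19⁻¹ ≡ 26 (mod 29), so λ ≡ 20·26 ≡ 27.
  x = λ² - 0 - 0 = 729 - 0 ≡ 4; y = λ·(0 - 4) - 24 ≡ 13. → (4, 13)
3P: (4, 13) + (0, 24). λ = (24 - 13)/(0 - 4) ≡ 11/25 mod 29. 25⁻¹ ≡ 7 (mod 29) since 25·7 = 175 ≡ 1, so λ ≡ 19.
  x = λ² - 4 - 0 = 361 - 4 ≡ 9; y = λ·(4 - 9) - 13 ≡ 8. → (9, 8)
4P: (9, 8) + (0, 24). λ = (24 - 8)/(0 - 9) ≡ 16/20 mod 29. 20⁻¹ ≡ 16 (mod 29), so λ ≡ 24.
  x = λ² - 9 - 0 = 576 - 9 ≡ 16; y = λ·(9 - 16) - 8 ≡ 27. → (16, 27)
5P: (16, 27) + (0, 24). λ = (24 - 27)/(0 - 16) ≡ 26/13 mod 29. 13⁻¹ ≡ 9 (mod 29) since 13·9 = 117 ≡ 1, so λ ≡ 2.
  x = λ² - 16 - 0 = 4 - 16 ≡ 17; y = λ·(16 - 17) - 27 ≡ 0. → (17, 0)
6P: (17, 0) + (0, 24). λ = (24 - 0)/(0 - 17) ≡ 24/12 mod 29. 12⁻¹ ≡ 17 (mod 29), so λ ≡ 2.
  x = λ² - 17 - 0 = 4 - 17 ≡ 16; y = λ·(17 - 16) - 0 ≡ 2. → (16, 2)
7P: (16, 2) + (0, 24). λ = (24 - 2)/(0 - 16) ≡ 22/13 mod 29. 13⁻¹ ≡ 9 (mod 29) since 13·9 = 117 ≡ 1, so λ ≡ 24.
  x = λ² - 16 - 0 = 576 - 16 ≡ 9; y = λ·(16 - 9) - 2 ≡ 21. → (9, 21)
8P: (9, 21) + (0, 24). λ = (24 - 21)/(0 - 9) ≡ 3/20 mod 29. 20⁻¹ ≡ 16 (mod 29) since 20·16 = 320 ≡ 1, so λ ≡ 19.
  x = λ² - 9 - 0 = 361 - 9 ≡ 4; y = λ·(9 - 4) - 21 ≡ 16. → (4, 16)
9P: (4, 16) + (0, 24). λ = (24 - 16)/(0 - 4) ≡ 8/25 mod 29. 25⁻¹ ≡ 7 (mod 29), so λ ≡ 27.
  x = λ² - 4 - 0 = 729 - 4 ≡ 0; y = λ·(4 - 0) - 16 ≡ 5. → (0, 5)
10P: (0, 5) + (0, 24): same x and y₁ ≡ -y₂, so the sum is O.
10P = O, so the order is 10.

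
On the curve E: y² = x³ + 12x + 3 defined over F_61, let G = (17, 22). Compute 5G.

(35, 7)

Repeated addition: build up to 5G.
2G: tangent at (17, 22): λ = (3·17² + 12)/(2·22) ≡ 25/44. 44⁻¹ ≡ 43 (mod 61), so λ ≡ 25·43 ≡ 38.
  x = λ² - 17 - 17 = 1444 - 34 ≡ 7; y = λ·(17 - 7) - 22 ≡ 53. → (7, 53)
3G: (7, 53) + (17, 22). λ = (22 - 53)/(17 - 7) ≡ 30/10 mod 61. 10⁻¹ ≡ 55 (mod 61) since 10·55 = 550 ≡ 1, so λ ≡ 3.
  x = λ² - 7 - 17 = 9 - 24 ≡ 46; y = λ·(7 - 46) - 53 ≡ 13. → (46, 13)
4G: (46, 13) + (17, 22). λ = (22 - 13)/(17 - 46) ≡ 9/32 mod 61. 32⁻¹ ≡ 21 (mod 61), so λ ≡ 6.
  x = λ² - 46 - 17 = 36 - 63 ≡ 34; y = λ·(46 - 34) - 13 ≡ 59. → (34, 59)
5G: (34, 59) + (17, 22). λ = (22 - 59)/(17 - 34) ≡ 24/44 mod 61. 44⁻¹ ≡ 43 (mod 61), so λ ≡ 56.
  x = λ² - 34 - 17 = 3136 - 51 ≡ 35; y = λ·(34 - 35) - 59 ≡ 7. → (35, 7)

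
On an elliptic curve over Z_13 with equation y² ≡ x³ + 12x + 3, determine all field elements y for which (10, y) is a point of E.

x³ + 12x + 3 = 1123 ≡ 5 (mod 13).
5 is a non-residue mod 13; no y exists.

none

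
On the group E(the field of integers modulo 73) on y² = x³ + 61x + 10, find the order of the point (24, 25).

3

2P: tangent at (24, 25): λ = (3·24² + 61)/(2·25) ≡ 37/50. 50⁻¹ ≡ 19 (mod 73), so λ ≡ 37·19 ≡ 46.
  x = λ² - 24 - 24 = 2116 - 48 ≡ 24; y = λ·(24 - 24) - 25 ≡ 48. → (24, 48)
3P: (24, 48) + (24, 25): same x and y₁ ≡ -y₂, so the sum is 𝒪.
3P = 𝒪, so the order is 3.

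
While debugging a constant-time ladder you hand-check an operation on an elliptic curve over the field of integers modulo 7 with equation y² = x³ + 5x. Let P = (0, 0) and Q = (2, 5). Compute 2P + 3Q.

(2, 2)

First 2P:
Repeated addition: build up to 2P.
2P: (0, 0) + (0, 0): same x and y₁ ≡ -y₂, so the sum is O.
2P = O.
Next 3Q:
Repeated addition: build up to 3Q.
2Q: tangent at (2, 5): λ = (3·2² + 5)/(2·5) ≡ 3/3. 3⁻¹ ≡ 5 (mod 7) since 3·5 = 15 ≡ 1, so λ ≡ 3·5 ≡ 1.
  x = λ² - 2 - 2 = 1 - 4 ≡ 4; y = λ·(2 - 4) - 5 ≡ 0. → (4, 0)
3Q: (4, 0) + (2, 5). λ = (5 - 0)/(2 - 4) ≡ 5/5 mod 7. 5⁻¹ ≡ 3 (mod 7), so λ ≡ 1.
  x = λ² - 4 - 2 = 1 - 6 ≡ 2; y = λ·(4 - 2) - 0 ≡ 2. → (2, 2)
3Q = (2, 2).
Finally 2P + 3Q:
O + (2, 2) = (2, 2) (identity).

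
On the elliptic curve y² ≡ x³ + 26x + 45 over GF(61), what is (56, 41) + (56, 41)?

(11, 36)

tangent at (56, 41): λ = (3·56² + 26)/(2·41) ≡ 40/21. 21⁻¹ ≡ 32 (mod 61) since 21·32 = 672 ≡ 1, so λ ≡ 40·32 ≡ 60.
  x = λ² - 56 - 56 = 3600 - 112 ≡ 11; y = λ·(56 - 11) - 41 ≡ 36. → (11, 36)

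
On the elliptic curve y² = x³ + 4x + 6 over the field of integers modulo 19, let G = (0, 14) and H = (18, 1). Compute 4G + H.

(1, 7)

First 4G:
Repeated addition: build up to 4G.
2G: tangent at (0, 14): λ = (3·0² + 4)/(2·14) ≡ 4/9. 9⁻¹ ≡ 17 (mod 19), so λ ≡ 4·17 ≡ 11.
  x = λ² - 0 - 0 = 121 - 0 ≡ 7; y = λ·(0 - 7) - 14 ≡ 4. → (7, 4)
3G: (7, 4) + (0, 14). λ = (14 - 4)/(0 - 7) ≡ 10/12 mod 19. 12⁻¹ ≡ 8 (mod 19) since 12·8 = 96 ≡ 1, so λ ≡ 4.
  x = λ² - 7 - 0 = 16 - 7 ≡ 9; y = λ·(7 - 9) - 4 ≡ 7. → (9, 7)
4G: (9, 7) + (0, 14). λ = (14 - 7)/(0 - 9) ≡ 7/10 mod 19. 10⁻¹ ≡ 2 (mod 19), so λ ≡ 14.
  x = λ² - 9 - 0 = 196 - 9 ≡ 16; y = λ·(9 - 16) - 7 ≡ 9. → (16, 9)
4G = (16, 9).
Finally 4G + H:
(16, 9) + (18, 1). λ = (1 - 9)/(18 - 16) ≡ 11/2 mod 19. 2⁻¹ ≡ 10 (mod 19) since 2·10 = 20 ≡ 1, so λ ≡ 15.
  x = λ² - 16 - 18 = 225 - 34 ≡ 1; y = λ·(16 - 1) - 9 ≡ 7. → (1, 7)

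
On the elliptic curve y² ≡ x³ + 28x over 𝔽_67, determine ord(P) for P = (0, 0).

2P: (0, 0) + (0, 0): same x and y₁ ≡ -y₂, so the sum is O.
2P = O, so the order is 2.

2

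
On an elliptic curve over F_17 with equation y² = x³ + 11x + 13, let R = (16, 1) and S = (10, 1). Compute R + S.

(8, 16)

(16, 1) + (10, 1). λ = (1 - 1)/(10 - 16) ≡ 0/11 mod 17. 11⁻¹ ≡ 14 (mod 17), so λ ≡ 0.
  x = λ² - 16 - 10 = 0 - 26 ≡ 8; y = λ·(16 - 8) - 1 ≡ 16. → (8, 16)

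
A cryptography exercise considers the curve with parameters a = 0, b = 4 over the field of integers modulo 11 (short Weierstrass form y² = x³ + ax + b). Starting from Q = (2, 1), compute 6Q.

Double-and-add on 6 = (110)₂. Start with Q = (2, 1) for the leading 1-bit.
double: tangent at (2, 1): λ = (3·2² + 0)/(2·1) ≡ 1/2. 2⁻¹ ≡ 6 (mod 11), so λ ≡ 1·6 ≡ 6.
  x = λ² - 2 - 2 = 36 - 4 ≡ 10; y = λ·(2 - 10) - 1 ≡ 6. → (10, 6)
add Q: (10, 6) + (2, 1). λ = (1 - 6)/(2 - 10) ≡ 6/3 mod 11. 3⁻¹ ≡ 4 (mod 11) since 3·4 = 12 ≡ 1, so λ ≡ 2.
  x = λ² - 10 - 2 = 4 - 12 ≡ 3; y = λ·(10 - 3) - 6 ≡ 8. → (3, 8)
double: tangent at (3, 8): λ = (3·3² + 0)/(2·8) ≡ 5/5. 5⁻¹ ≡ 9 (mod 11) since 5·9 = 45 ≡ 1, so λ ≡ 5·9 ≡ 1.
  x = λ² - 3 - 3 = 1 - 6 ≡ 6; y = λ·(3 - 6) - 8 ≡ 0. → (6, 0)

(6, 0)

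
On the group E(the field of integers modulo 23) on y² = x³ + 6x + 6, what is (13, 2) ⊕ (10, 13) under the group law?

(13, 2) + (10, 13). λ = (13 - 2)/(10 - 13) ≡ 11/20 mod 23. 20⁻¹ ≡ 15 (mod 23), so λ ≡ 4.
  x = λ² - 13 - 10 = 16 - 23 ≡ 16; y = λ·(13 - 16) - 2 ≡ 9. → (16, 9)

(16, 9)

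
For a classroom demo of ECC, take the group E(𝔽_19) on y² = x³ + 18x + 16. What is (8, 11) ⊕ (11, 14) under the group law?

(8, 11) + (11, 14). λ = (14 - 11)/(11 - 8) ≡ 3/3 mod 19. 3⁻¹ ≡ 13 (mod 19), so λ ≡ 1.
  x = λ² - 8 - 11 = 1 - 19 ≡ 1; y = λ·(8 - 1) - 11 ≡ 15. → (1, 15)

(1, 15)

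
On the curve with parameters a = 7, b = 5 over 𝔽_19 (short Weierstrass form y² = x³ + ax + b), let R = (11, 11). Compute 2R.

tangent at (11, 11): λ = (3·11² + 7)/(2·11) ≡ 9/3. 3⁻¹ ≡ 13 (mod 19), so λ ≡ 9·13 ≡ 3.
  x = λ² - 11 - 11 = 9 - 22 ≡ 6; y = λ·(11 - 6) - 11 ≡ 4. → (6, 4)

(6, 4)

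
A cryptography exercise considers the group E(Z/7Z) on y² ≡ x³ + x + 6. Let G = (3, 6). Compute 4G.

(2, 4)

Repeated addition: build up to 4G.
2G: tangent at (3, 6): λ = (3·3² + 1)/(2·6) ≡ 0/5. 5⁻¹ ≡ 3 (mod 7), so λ ≡ 0·3 ≡ 0.
  x = λ² - 3 - 3 = 0 - 6 ≡ 1; y = λ·(3 - 1) - 6 ≡ 1. → (1, 1)
3G: (1, 1) + (3, 6). λ = (6 - 1)/(3 - 1) ≡ 5/2 mod 7. 2⁻¹ ≡ 4 (mod 7) since 2·4 = 8 ≡ 1, so λ ≡ 6.
  x = λ² - 1 - 3 = 36 - 4 ≡ 4; y = λ·(1 - 4) - 1 ≡ 2. → (4, 2)
4G: (4, 2) + (3, 6). λ = (6 - 2)/(3 - 4) ≡ 4/6 mod 7. 6⁻¹ ≡ 6 (mod 7) since 6·6 = 36 ≡ 1, so λ ≡ 3.
  x = λ² - 4 - 3 = 9 - 7 ≡ 2; y = λ·(4 - 2) - 2 ≡ 4. → (2, 4)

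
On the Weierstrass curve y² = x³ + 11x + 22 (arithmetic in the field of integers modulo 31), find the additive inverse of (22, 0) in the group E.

-(22, 0) = (22, -0 mod 31) = (22, 0).

(22, 0)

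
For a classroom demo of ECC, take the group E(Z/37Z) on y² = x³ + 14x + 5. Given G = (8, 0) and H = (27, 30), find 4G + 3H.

First 4G:
Repeated addition: build up to 4G.
2G: (8, 0) + (8, 0): same x and y₁ ≡ -y₂, so the sum is O.
3G: O + (8, 0) = (8, 0) (identity).
4G: (8, 0) + (8, 0): same x and y₁ ≡ -y₂, so the sum is O.
4G = O.
Next 3H:
Repeated addition: build up to 3H.
2H: tangent at (27, 30): λ = (3·27² + 14)/(2·30) ≡ 18/23. 23⁻¹ ≡ 29 (mod 37) since 23·29 = 667 ≡ 1, so λ ≡ 18·29 ≡ 4.
  x = λ² - 27 - 27 = 16 - 54 ≡ 36; y = λ·(27 - 36) - 30 ≡ 8. → (36, 8)
3H: (36, 8) + (27, 30). λ = (30 - 8)/(27 - 36) ≡ 22/28 mod 37. 28⁻¹ ≡ 4 (mod 37), so λ ≡ 14.
  x = λ² - 36 - 27 = 196 - 63 ≡ 22; y = λ·(36 - 22) - 8 ≡ 3. → (22, 3)
3H = (22, 3).
Finally 4G + 3H:
O + (22, 3) = (22, 3) (identity).

(22, 3)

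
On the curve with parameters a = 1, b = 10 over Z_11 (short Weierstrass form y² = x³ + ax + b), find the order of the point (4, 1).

2P: tangent at (4, 1): λ = (3·4² + 1)/(2·1) ≡ 5/2. 2⁻¹ ≡ 6 (mod 11), so λ ≡ 5·6 ≡ 8.
  x = λ² - 4 - 4 = 64 - 8 ≡ 1; y = λ·(4 - 1) - 1 ≡ 1. → (1, 1)
3P: (1, 1) + (4, 1). λ = (1 - 1)/(4 - 1) ≡ 0/3 mod 11. 3⁻¹ ≡ 4 (mod 11), so λ ≡ 0.
  x = λ² - 1 - 4 = 0 - 5 ≡ 6; y = λ·(1 - 6) - 1 ≡ 10. → (6, 10)
4P: (6, 10) + (4, 1). λ = (1 - 10)/(4 - 6) ≡ 2/9 mod 11. 9⁻¹ ≡ 5 (mod 11), so λ ≡ 10.
  x = λ² - 6 - 4 = 100 - 10 ≡ 2; y = λ·(6 - 2) - 10 ≡ 8. → (2, 8)
5P: (2, 8) + (4, 1). λ = (1 - 8)/(4 - 2) ≡ 4/2 mod 11. 2⁻¹ ≡ 6 (mod 11), so λ ≡ 2.
  x = λ² - 2 - 4 = 4 - 6 ≡ 9; y = λ·(2 - 9) - 8 ≡ 0. → (9, 0)
6P: (9, 0) + (4, 1). λ = (1 - 0)/(4 - 9) ≡ 1/6 mod 11. 6⁻¹ ≡ 2 (mod 11), so λ ≡ 2.
  x = λ² - 9 - 4 = 4 - 13 ≡ 2; y = λ·(9 - 2) - 0 ≡ 3. → (2, 3)
7P: (2, 3) + (4, 1). λ = (1 - 3)/(4 - 2) ≡ 9/2 mod 11. 2⁻¹ ≡ 6 (mod 11) since 2·6 = 12 ≡ 1, so λ ≡ 10.
  x = λ² - 2 - 4 = 100 - 6 ≡ 6; y = λ·(2 - 6) - 3 ≡ 1. → (6, 1)
8P: (6, 1) + (4, 1). λ = (1 - 1)/(4 - 6) ≡ 0/9 mod 11. 9⁻¹ ≡ 5 (mod 11), so λ ≡ 0.
  x = λ² - 6 - 4 = 0 - 10 ≡ 1; y = λ·(6 - 1) - 1 ≡ 10. → (1, 10)
9P: (1, 10) + (4, 1). λ = (1 - 10)/(4 - 1) ≡ 2/3 mod 11. 3⁻¹ ≡ 4 (mod 11) since 3·4 = 12 ≡ 1, so λ ≡ 8.
  x = λ² - 1 - 4 = 64 - 5 ≡ 4; y = λ·(1 - 4) - 10 ≡ 10. → (4, 10)
10P: (4, 10) + (4, 1): same x and y₁ ≡ -y₂, so the sum is 𝒪.
10P = 𝒪, so the order is 10.

10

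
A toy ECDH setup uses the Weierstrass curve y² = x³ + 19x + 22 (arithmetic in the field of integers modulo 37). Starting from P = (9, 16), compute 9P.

O

Double-and-add on 9 = (1001)₂. Start with P = (9, 16) for the leading 1-bit.
double: tangent at (9, 16): λ = (3·9² + 19)/(2·16) ≡ 3/32. 32⁻¹ ≡ 22 (mod 37) since 32·22 = 704 ≡ 1, so λ ≡ 3·22 ≡ 29.
  x = λ² - 9 - 9 = 841 - 18 ≡ 9; y = λ·(9 - 9) - 16 ≡ 21. → (9, 21)
double: tangent at (9, 21): λ = (3·9² + 19)/(2·21) ≡ 3/5. 5⁻¹ ≡ 15 (mod 37) since 5·15 = 75 ≡ 1, so λ ≡ 3·15 ≡ 8.
  x = λ² - 9 - 9 = 64 - 18 ≡ 9; y = λ·(9 - 9) - 21 ≡ 16. → (9, 16)
double: tangent at (9, 16): λ = (3·9² + 19)/(2·16) ≡ 3/32. 32⁻¹ ≡ 22 (mod 37), so λ ≡ 3·22 ≡ 29.
  x = λ² - 9 - 9 = 841 - 18 ≡ 9; y = λ·(9 - 9) - 16 ≡ 21. → (9, 21)
add P: (9, 21) + (9, 16): same x and y₁ ≡ -y₂, so the sum is O.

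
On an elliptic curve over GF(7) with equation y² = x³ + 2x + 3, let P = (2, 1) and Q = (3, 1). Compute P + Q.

(2, 6)

(2, 1) + (3, 1). λ = (1 - 1)/(3 - 2) ≡ 0/1 mod 7. 1⁻¹ ≡ 1 (mod 7) since 1·1 = 1 ≡ 1, so λ ≡ 0.
  x = λ² - 2 - 3 = 0 - 5 ≡ 2; y = λ·(2 - 2) - 1 ≡ 6. → (2, 6)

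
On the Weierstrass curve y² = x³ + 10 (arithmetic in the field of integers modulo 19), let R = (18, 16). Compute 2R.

(7, 7)

tangent at (18, 16): λ = (3·18² + 0)/(2·16) ≡ 3/13. 13⁻¹ ≡ 3 (mod 19), so λ ≡ 3·3 ≡ 9.
  x = λ² - 18 - 18 = 81 - 36 ≡ 7; y = λ·(18 - 7) - 16 ≡ 7. → (7, 7)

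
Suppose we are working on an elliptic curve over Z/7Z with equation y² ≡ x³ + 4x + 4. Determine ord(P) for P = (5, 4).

5

2P: tangent at (5, 4): λ = (3·5² + 4)/(2·4) ≡ 2/1. 1⁻¹ ≡ 1 (mod 7) since 1·1 = 1 ≡ 1, so λ ≡ 2·1 ≡ 2.
  x = λ² - 5 - 5 = 4 - 10 ≡ 1; y = λ·(5 - 1) - 4 ≡ 4. → (1, 4)
3P: (1, 4) + (5, 4). λ = (4 - 4)/(5 - 1) ≡ 0/4 mod 7. 4⁻¹ ≡ 2 (mod 7), so λ ≡ 0.
  x = λ² - 1 - 5 = 0 - 6 ≡ 1; y = λ·(1 - 1) - 4 ≡ 3. → (1, 3)
4P: (1, 3) + (5, 4). λ = (4 - 3)/(5 - 1) ≡ 1/4 mod 7. 4⁻¹ ≡ 2 (mod 7), so λ ≡ 2.
  x = λ² - 1 - 5 = 4 - 6 ≡ 5; y = λ·(1 - 5) - 3 ≡ 3. → (5, 3)
5P: (5, 3) + (5, 4): same x and y₁ ≡ -y₂, so the sum is ∞.
5P = ∞, so the order is 5.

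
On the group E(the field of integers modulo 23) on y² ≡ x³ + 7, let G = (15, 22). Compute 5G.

(15, 22)

Repeated addition: build up to 5G.
2G: tangent at (15, 22): λ = (3·15² + 0)/(2·22) ≡ 8/21. 21⁻¹ ≡ 11 (mod 23) since 21·11 = 231 ≡ 1, so λ ≡ 8·11 ≡ 19.
  x = λ² - 15 - 15 = 361 - 30 ≡ 9; y = λ·(15 - 9) - 22 ≡ 0. → (9, 0)
3G: (9, 0) + (15, 22). λ = (22 - 0)/(15 - 9) ≡ 22/6 mod 23. 6⁻¹ ≡ 4 (mod 23) since 6·4 = 24 ≡ 1, so λ ≡ 19.
  x = λ² - 9 - 15 = 361 - 24 ≡ 15; y = λ·(9 - 15) - 0 ≡ 1. → (15, 1)
4G: (15, 1) + (15, 22): same x and y₁ ≡ -y₂, so the sum is O.
5G: O + (15, 22) = (15, 22) (identity).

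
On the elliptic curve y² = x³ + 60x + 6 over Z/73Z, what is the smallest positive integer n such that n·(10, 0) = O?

2

2P: (10, 0) + (10, 0): same x and y₁ ≡ -y₂, so the sum is O.
2P = O, so the order is 2.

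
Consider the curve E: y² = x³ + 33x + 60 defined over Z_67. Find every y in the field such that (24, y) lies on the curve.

none

x³ + 33x + 60 = 14676 ≡ 3 (mod 67).
3 is a non-residue mod 67; no y exists.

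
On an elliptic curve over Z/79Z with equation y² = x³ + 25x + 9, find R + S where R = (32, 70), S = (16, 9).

(32, 70) + (16, 9). λ = (9 - 70)/(16 - 32) ≡ 18/63 mod 79. 63⁻¹ ≡ 74 (mod 79), so λ ≡ 68.
  x = λ² - 32 - 16 = 4624 - 48 ≡ 73; y = λ·(32 - 73) - 70 ≡ 65. → (73, 65)

(73, 65)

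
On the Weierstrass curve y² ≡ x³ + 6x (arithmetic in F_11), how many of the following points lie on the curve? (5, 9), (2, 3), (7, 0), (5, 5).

(5, 9): 9² ≡ 4, rhs ≡ 1 → off.
(2, 3): 3² ≡ 9, rhs ≡ 9 → on.
(7, 0): 0² ≡ 0, rhs ≡ 0 → on.
(5, 5): 5² ≡ 3, rhs ≡ 1 → off.

2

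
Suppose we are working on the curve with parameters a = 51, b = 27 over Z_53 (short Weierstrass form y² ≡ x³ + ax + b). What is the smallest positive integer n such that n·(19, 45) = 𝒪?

3

2P: tangent at (19, 45): λ = (3·19² + 51)/(2·45) ≡ 21/37. 37⁻¹ ≡ 43 (mod 53) since 37·43 = 1591 ≡ 1, so λ ≡ 21·43 ≡ 2.
  x = λ² - 19 - 19 = 4 - 38 ≡ 19; y = λ·(19 - 19) - 45 ≡ 8. → (19, 8)
3P: (19, 8) + (19, 45): same x and y₁ ≡ -y₂, so the sum is 𝒪.
3P = 𝒪, so the order is 3.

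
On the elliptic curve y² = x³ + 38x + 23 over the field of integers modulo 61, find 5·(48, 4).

Write Q = (48, 4).
Double-and-add on 5 = (101)₂. Start with Q = (48, 4) for the leading 1-bit.
double: tangent at (48, 4): λ = (3·48² + 38)/(2·4) ≡ 57/8. 8⁻¹ ≡ 23 (mod 61), so λ ≡ 57·23 ≡ 30.
  x = λ² - 48 - 48 = 900 - 96 ≡ 11; y = λ·(48 - 11) - 4 ≡ 8. → (11, 8)
double: tangent at (11, 8): λ = (3·11² + 38)/(2·8) ≡ 35/16. 16⁻¹ ≡ 42 (mod 61) since 16·42 = 672 ≡ 1, so λ ≡ 35·42 ≡ 6.
  x = λ² - 11 - 11 = 36 - 22 ≡ 14; y = λ·(11 - 14) - 8 ≡ 35. → (14, 35)
add Q: (14, 35) + (48, 4). λ = (4 - 35)/(48 - 14) ≡ 30/34 mod 61. 34⁻¹ ≡ 9 (mod 61), so λ ≡ 26.
  x = λ² - 14 - 48 = 676 - 62 ≡ 4; y = λ·(14 - 4) - 35 ≡ 42. → (4, 42)

(4, 42)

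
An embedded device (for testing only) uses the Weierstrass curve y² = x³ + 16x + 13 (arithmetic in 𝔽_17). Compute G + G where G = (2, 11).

(9, 11)

tangent at (2, 11): λ = (3·2² + 16)/(2·11) ≡ 11/5. 5⁻¹ ≡ 7 (mod 17) since 5·7 = 35 ≡ 1, so λ ≡ 11·7 ≡ 9.
  x = λ² - 2 - 2 = 81 - 4 ≡ 9; y = λ·(2 - 9) - 11 ≡ 11. → (9, 11)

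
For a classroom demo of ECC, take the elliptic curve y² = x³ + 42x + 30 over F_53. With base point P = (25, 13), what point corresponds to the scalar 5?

Repeated addition: build up to 5P.
2P: tangent at (25, 13): λ = (3·25² + 42)/(2·13) ≡ 9/26. 26⁻¹ ≡ 51 (mod 53), so λ ≡ 9·51 ≡ 35.
  x = λ² - 25 - 25 = 1225 - 50 ≡ 9; y = λ·(25 - 9) - 13 ≡ 17. → (9, 17)
3P: (9, 17) + (25, 13). λ = (13 - 17)/(25 - 9) ≡ 49/16 mod 53. 16⁻¹ ≡ 10 (mod 53), so λ ≡ 13.
  x = λ² - 9 - 25 = 169 - 34 ≡ 29; y = λ·(9 - 29) - 17 ≡ 41. → (29, 41)
4P: (29, 41) + (25, 13). λ = (13 - 41)/(25 - 29) ≡ 25/49 mod 53. 49⁻¹ ≡ 13 (mod 53), so λ ≡ 7.
  x = λ² - 29 - 25 = 49 - 54 ≡ 48; y = λ·(29 - 48) - 41 ≡ 38. → (48, 38)
5P: (48, 38) + (25, 13). λ = (13 - 38)/(25 - 48) ≡ 28/30 mod 53. 30⁻¹ ≡ 23 (mod 53), so λ ≡ 8.
  x = λ² - 48 - 25 = 64 - 73 ≡ 44; y = λ·(48 - 44) - 38 ≡ 47. → (44, 47)

(44, 47)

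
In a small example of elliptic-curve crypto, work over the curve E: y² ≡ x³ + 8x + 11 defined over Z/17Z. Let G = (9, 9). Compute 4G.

Repeated addition: build up to 4G.
2G: tangent at (9, 9): λ = (3·9² + 8)/(2·9) ≡ 13/1. 1⁻¹ ≡ 1 (mod 17), so λ ≡ 13·1 ≡ 13.
  x = λ² - 9 - 9 = 169 - 18 ≡ 15; y = λ·(9 - 15) - 9 ≡ 15. → (15, 15)
3G: (15, 15) + (9, 9). λ = (9 - 15)/(9 - 15) ≡ 11/11 mod 17. 11⁻¹ ≡ 14 (mod 17), so λ ≡ 1.
  x = λ² - 15 - 9 = 1 - 24 ≡ 11; y = λ·(15 - 11) - 15 ≡ 6. → (11, 6)
4G: (11, 6) + (9, 9). λ = (9 - 6)/(9 - 11) ≡ 3/15 mod 17. 15⁻¹ ≡ 8 (mod 17), so λ ≡ 7.
  x = λ² - 11 - 9 = 49 - 20 ≡ 12; y = λ·(11 - 12) - 6 ≡ 4. → (12, 4)

(12, 4)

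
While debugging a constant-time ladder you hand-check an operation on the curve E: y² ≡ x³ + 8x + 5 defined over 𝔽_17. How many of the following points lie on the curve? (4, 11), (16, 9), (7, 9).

(4, 11): 11² ≡ 2, rhs ≡ 16 → off.
(16, 9): 9² ≡ 13, rhs ≡ 13 → on.
(7, 9): 9² ≡ 13, rhs ≡ 13 → on.

2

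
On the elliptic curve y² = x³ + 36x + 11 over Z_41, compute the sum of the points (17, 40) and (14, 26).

(17, 40) + (14, 26). λ = (26 - 40)/(14 - 17) ≡ 27/38 mod 41. 38⁻¹ ≡ 27 (mod 41), so λ ≡ 32.
  x = λ² - 17 - 14 = 1024 - 31 ≡ 9; y = λ·(17 - 9) - 40 ≡ 11. → (9, 11)

(9, 11)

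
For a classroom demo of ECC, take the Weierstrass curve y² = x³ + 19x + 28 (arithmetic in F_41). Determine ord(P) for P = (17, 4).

2P: tangent at (17, 4): λ = (3·17² + 19)/(2·4) ≡ 25/8. 8⁻¹ ≡ 36 (mod 41), so λ ≡ 25·36 ≡ 39.
  x = λ² - 17 - 17 = 1521 - 34 ≡ 11; y = λ·(17 - 11) - 4 ≡ 25. → (11, 25)
3P: (11, 25) + (17, 4). λ = (4 - 25)/(17 - 11) ≡ 20/6 mod 41. 6⁻¹ ≡ 7 (mod 41) since 6·7 = 42 ≡ 1, so λ ≡ 17.
  x = λ² - 11 - 17 = 289 - 28 ≡ 15; y = λ·(11 - 15) - 25 ≡ 30. → (15, 30)
4P: (15, 30) + (17, 4). λ = (4 - 30)/(17 - 15) ≡ 15/2 mod 41. 2⁻¹ ≡ 21 (mod 41) since 2·21 = 42 ≡ 1, so λ ≡ 28.
  x = λ² - 15 - 17 = 784 - 32 ≡ 14; y = λ·(15 - 14) - 30 ≡ 39. → (14, 39)
5P: (14, 39) + (17, 4). λ = (4 - 39)/(17 - 14) ≡ 6/3 mod 41. 3⁻¹ ≡ 14 (mod 41), so λ ≡ 2.
  x = λ² - 14 - 17 = 4 - 31 ≡ 14; y = λ·(14 - 14) - 39 ≡ 2. → (14, 2)
6P: (14, 2) + (17, 4). λ = (4 - 2)/(17 - 14) ≡ 2/3 mod 41. 3⁻¹ ≡ 14 (mod 41), so λ ≡ 28.
  x = λ² - 14 - 17 = 784 - 31 ≡ 15; y = λ·(14 - 15) - 2 ≡ 11. → (15, 11)
7P: (15, 11) + (17, 4). λ = (4 - 11)/(17 - 15) ≡ 34/2 mod 41. 2⁻¹ ≡ 21 (mod 41), so λ ≡ 17.
  x = λ² - 15 - 17 = 289 - 32 ≡ 11; y = λ·(15 - 11) - 11 ≡ 16. → (11, 16)
8P: (11, 16) + (17, 4). λ = (4 - 16)/(17 - 11) ≡ 29/6 mod 41. 6⁻¹ ≡ 7 (mod 41), so λ ≡ 39.
  x = λ² - 11 - 17 = 1521 - 28 ≡ 17; y = λ·(11 - 17) - 16 ≡ 37. → (17, 37)
9P: (17, 37) + (17, 4): same x and y₁ ≡ -y₂, so the sum is the point at infinity.
9P = the point at infinity, so the order is 9.

9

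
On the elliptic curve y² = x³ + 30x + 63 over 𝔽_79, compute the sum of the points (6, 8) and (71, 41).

(6, 8) + (71, 41). λ = (41 - 8)/(71 - 6) ≡ 33/65 mod 79. 65⁻¹ ≡ 62 (mod 79) since 65·62 = 4030 ≡ 1, so λ ≡ 71.
  x = λ² - 6 - 71 = 5041 - 77 ≡ 66; y = λ·(6 - 66) - 8 ≡ 77. → (66, 77)

(66, 77)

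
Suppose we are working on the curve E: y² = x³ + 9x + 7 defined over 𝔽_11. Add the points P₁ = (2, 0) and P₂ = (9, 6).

(5, 10)

(2, 0) + (9, 6). λ = (6 - 0)/(9 - 2) ≡ 6/7 mod 11. 7⁻¹ ≡ 8 (mod 11), so λ ≡ 4.
  x = λ² - 2 - 9 = 16 - 11 ≡ 5; y = λ·(2 - 5) - 0 ≡ 10. → (5, 10)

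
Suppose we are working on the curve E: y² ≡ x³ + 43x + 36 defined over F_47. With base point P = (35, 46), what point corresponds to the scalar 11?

Double-and-add on 11 = (1011)₂. Start with P = (35, 46) for the leading 1-bit.
double: tangent at (35, 46): λ = (3·35² + 43)/(2·46) ≡ 5/45. 45⁻¹ ≡ 23 (mod 47), so λ ≡ 5·23 ≡ 21.
  x = λ² - 35 - 35 = 441 - 70 ≡ 42; y = λ·(35 - 42) - 46 ≡ 42. → (42, 42)
double: tangent at (42, 42): λ = (3·42² + 43)/(2·42) ≡ 24/37. 37⁻¹ ≡ 14 (mod 47) since 37·14 = 518 ≡ 1, so λ ≡ 24·14 ≡ 7.
  x = λ² - 42 - 42 = 49 - 84 ≡ 12; y = λ·(42 - 12) - 42 ≡ 27. → (12, 27)
add P: (12, 27) + (35, 46). λ = (46 - 27)/(35 - 12) ≡ 19/23 mod 47. 23⁻¹ ≡ 45 (mod 47) since 23·45 = 1035 ≡ 1, so λ ≡ 9.
  x = λ² - 12 - 35 = 81 - 47 ≡ 34; y = λ·(12 - 34) - 27 ≡ 10. → (34, 10)
double: tangent at (34, 10): λ = (3·34² + 43)/(2·10) ≡ 33/20. 20⁻¹ ≡ 40 (mod 47) since 20·40 = 800 ≡ 1, so λ ≡ 33·40 ≡ 4.
  x = λ² - 34 - 34 = 16 - 68 ≡ 42; y = λ·(34 - 42) - 10 ≡ 5. → (42, 5)
add P: (42, 5) + (35, 46). λ = (46 - 5)/(35 - 42) ≡ 41/40 mod 47. 40⁻¹ ≡ 20 (mod 47) since 40·20 = 800 ≡ 1, so λ ≡ 21.
  x = λ² - 42 - 35 = 441 - 77 ≡ 35; y = λ·(42 - 35) - 5 ≡ 1. → (35, 1)

(35, 1)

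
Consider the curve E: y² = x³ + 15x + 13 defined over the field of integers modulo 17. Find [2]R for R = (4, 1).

tangent at (4, 1): λ = (3·4² + 15)/(2·1) ≡ 12/2. 2⁻¹ ≡ 9 (mod 17) since 2·9 = 18 ≡ 1, so λ ≡ 12·9 ≡ 6.
  x = λ² - 4 - 4 = 36 - 8 ≡ 11; y = λ·(4 - 11) - 1 ≡ 8. → (11, 8)

(11, 8)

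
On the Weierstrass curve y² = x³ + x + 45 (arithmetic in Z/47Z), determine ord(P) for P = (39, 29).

2P: tangent at (39, 29): λ = (3·39² + 1)/(2·29) ≡ 5/11. 11⁻¹ ≡ 30 (mod 47) since 11·30 = 330 ≡ 1, so λ ≡ 5·30 ≡ 9.
  x = λ² - 39 - 39 = 81 - 78 ≡ 3; y = λ·(39 - 3) - 29 ≡ 13. → (3, 13)
3P: (3, 13) + (39, 29). λ = (29 - 13)/(39 - 3) ≡ 16/36 mod 47. 36⁻¹ ≡ 17 (mod 47), so λ ≡ 37.
  x = λ² - 3 - 39 = 1369 - 42 ≡ 11; y = λ·(3 - 11) - 13 ≡ 20. → (11, 20)
4P: (11, 20) + (39, 29). λ = (29 - 20)/(39 - 11) ≡ 9/28 mod 47. 28⁻¹ ≡ 42 (mod 47) since 28·42 = 1176 ≡ 1, so λ ≡ 2.
  x = λ² - 11 - 39 = 4 - 50 ≡ 1; y = λ·(11 - 1) - 20 ≡ 0. → (1, 0)
5P: (1, 0) + (39, 29). λ = (29 - 0)/(39 - 1) ≡ 29/38 mod 47. 38⁻¹ ≡ 26 (mod 47), so λ ≡ 2.
  x = λ² - 1 - 39 = 4 - 40 ≡ 11; y = λ·(1 - 11) - 0 ≡ 27. → (11, 27)
6P: (11, 27) + (39, 29). λ = (29 - 27)/(39 - 11) ≡ 2/28 mod 47. 28⁻¹ ≡ 42 (mod 47), so λ ≡ 37.
  x = λ² - 11 - 39 = 1369 - 50 ≡ 3; y = λ·(11 - 3) - 27 ≡ 34. → (3, 34)
7P: (3, 34) + (39, 29). λ = (29 - 34)/(39 - 3) ≡ 42/36 mod 47. 36⁻¹ ≡ 17 (mod 47), so λ ≡ 9.
  x = λ² - 3 - 39 = 81 - 42 ≡ 39; y = λ·(3 - 39) - 34 ≡ 18. → (39, 18)
8P: (39, 18) + (39, 29): same x and y₁ ≡ -y₂, so the sum is the point at infinity.
8P = the point at infinity, so the order is 8.

8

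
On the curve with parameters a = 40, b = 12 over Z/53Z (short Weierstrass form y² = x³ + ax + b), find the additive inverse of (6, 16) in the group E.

-(6, 16) = (6, -16 mod 53) = (6, 37).

(6, 37)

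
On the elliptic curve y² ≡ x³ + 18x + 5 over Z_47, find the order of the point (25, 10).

4

2P: tangent at (25, 10): λ = (3·25² + 18)/(2·10) ≡ 13/20. 20⁻¹ ≡ 40 (mod 47), so λ ≡ 13·40 ≡ 3.
  x = λ² - 25 - 25 = 9 - 50 ≡ 6; y = λ·(25 - 6) - 10 ≡ 0. → (6, 0)
3P: (6, 0) + (25, 10). λ = (10 - 0)/(25 - 6) ≡ 10/19 mod 47. 19⁻¹ ≡ 5 (mod 47) since 19·5 = 95 ≡ 1, so λ ≡ 3.
  x = λ² - 6 - 25 = 9 - 31 ≡ 25; y = λ·(6 - 25) - 0 ≡ 37. → (25, 37)
4P: (25, 37) + (25, 10): same x and y₁ ≡ -y₂, so the sum is O.
4P = O, so the order is 4.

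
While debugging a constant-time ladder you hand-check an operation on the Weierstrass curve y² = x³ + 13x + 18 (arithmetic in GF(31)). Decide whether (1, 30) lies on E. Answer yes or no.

yes

y² = 30² ≡ 1; x³ + 13x + 18 = 32 ≡ 1 (mod 31). 1 = 1.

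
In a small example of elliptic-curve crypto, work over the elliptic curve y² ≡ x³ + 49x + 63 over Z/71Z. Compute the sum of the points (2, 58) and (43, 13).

(46, 18)

(2, 58) + (43, 13). λ = (13 - 58)/(43 - 2) ≡ 26/41 mod 71. 41⁻¹ ≡ 26 (mod 71) since 41·26 = 1066 ≡ 1, so λ ≡ 37.
  x = λ² - 2 - 43 = 1369 - 45 ≡ 46; y = λ·(2 - 46) - 58 ≡ 18. → (46, 18)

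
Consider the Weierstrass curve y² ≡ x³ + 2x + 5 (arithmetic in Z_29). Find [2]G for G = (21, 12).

tangent at (21, 12): λ = (3·21² + 2)/(2·12) ≡ 20/24. 24⁻¹ ≡ 23 (mod 29), so λ ≡ 20·23 ≡ 25.
  x = λ² - 21 - 21 = 625 - 42 ≡ 3; y = λ·(21 - 3) - 12 ≡ 3. → (3, 3)

(3, 3)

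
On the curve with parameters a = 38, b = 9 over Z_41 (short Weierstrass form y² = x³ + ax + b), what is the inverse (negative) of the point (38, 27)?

-(38, 27) = (38, -27 mod 41) = (38, 14).

(38, 14)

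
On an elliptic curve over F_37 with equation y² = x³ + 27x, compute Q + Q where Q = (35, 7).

(1, 19)

tangent at (35, 7): λ = (3·35² + 27)/(2·7) ≡ 2/14. 14⁻¹ ≡ 8 (mod 37) since 14·8 = 112 ≡ 1, so λ ≡ 2·8 ≡ 16.
  x = λ² - 35 - 35 = 256 - 70 ≡ 1; y = λ·(35 - 1) - 7 ≡ 19. → (1, 19)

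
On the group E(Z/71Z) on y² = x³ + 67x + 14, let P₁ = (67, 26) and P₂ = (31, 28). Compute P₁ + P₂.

(67, 26) + (31, 28). λ = (28 - 26)/(31 - 67) ≡ 2/35 mod 71. 35⁻¹ ≡ 69 (mod 71) since 35·69 = 2415 ≡ 1, so λ ≡ 67.
  x = λ² - 67 - 31 = 4489 - 98 ≡ 60; y = λ·(67 - 60) - 26 ≡ 17. → (60, 17)

(60, 17)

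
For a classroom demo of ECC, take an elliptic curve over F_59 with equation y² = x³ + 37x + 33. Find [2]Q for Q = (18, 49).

tangent at (18, 49): λ = (3·18² + 37)/(2·49) ≡ 6/39. 39⁻¹ ≡ 56 (mod 59), so λ ≡ 6·56 ≡ 41.
  x = λ² - 18 - 18 = 1681 - 36 ≡ 52; y = λ·(18 - 52) - 49 ≡ 32. → (52, 32)

(52, 32)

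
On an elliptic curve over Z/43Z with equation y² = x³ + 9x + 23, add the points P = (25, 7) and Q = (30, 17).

(35, 16)

(25, 7) + (30, 17). λ = (17 - 7)/(30 - 25) ≡ 10/5 mod 43. 5⁻¹ ≡ 26 (mod 43), so λ ≡ 2.
  x = λ² - 25 - 30 = 4 - 55 ≡ 35; y = λ·(25 - 35) - 7 ≡ 16. → (35, 16)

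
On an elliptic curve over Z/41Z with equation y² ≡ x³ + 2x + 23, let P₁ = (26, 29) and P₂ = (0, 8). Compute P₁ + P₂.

(26, 29) + (0, 8). λ = (8 - 29)/(0 - 26) ≡ 20/15 mod 41. 15⁻¹ ≡ 11 (mod 41), so λ ≡ 15.
  x = λ² - 26 - 0 = 225 - 26 ≡ 35; y = λ·(26 - 35) - 29 ≡ 0. → (35, 0)

(35, 0)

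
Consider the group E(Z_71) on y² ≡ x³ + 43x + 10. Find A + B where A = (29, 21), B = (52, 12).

(29, 21) + (52, 12). λ = (12 - 21)/(52 - 29) ≡ 62/23 mod 71. 23⁻¹ ≡ 34 (mod 71) since 23·34 = 782 ≡ 1, so λ ≡ 49.
  x = λ² - 29 - 52 = 2401 - 81 ≡ 48; y = λ·(29 - 48) - 21 ≡ 42. → (48, 42)

(48, 42)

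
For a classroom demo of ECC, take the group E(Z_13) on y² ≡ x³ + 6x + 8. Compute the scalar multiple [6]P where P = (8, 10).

Repeated addition: build up to 6P.
2P: tangent at (8, 10): λ = (3·8² + 6)/(2·10) ≡ 3/7. 7⁻¹ ≡ 2 (mod 13) since 7·2 = 14 ≡ 1, so λ ≡ 3·2 ≡ 6.
  x = λ² - 8 - 8 = 36 - 16 ≡ 7; y = λ·(8 - 7) - 10 ≡ 9. → (7, 9)
3P: (7, 9) + (8, 10). λ = (10 - 9)/(8 - 7) ≡ 1/1 mod 13. 1⁻¹ ≡ 1 (mod 13), so λ ≡ 1.
  x = λ² - 7 - 8 = 1 - 15 ≡ 12; y = λ·(7 - 12) - 9 ≡ 12. → (12, 12)
4P: (12, 12) + (8, 10). λ = (10 - 12)/(8 - 12) ≡ 11/9 mod 13. 9⁻¹ ≡ 3 (mod 13), so λ ≡ 7.
  x = λ² - 12 - 8 = 49 - 20 ≡ 3; y = λ·(12 - 3) - 12 ≡ 12. → (3, 12)
5P: (3, 12) + (8, 10). λ = (10 - 12)/(8 - 3) ≡ 11/5 mod 13. 5⁻¹ ≡ 8 (mod 13) since 5·8 = 40 ≡ 1, so λ ≡ 10.
  x = λ² - 3 - 8 = 100 - 11 ≡ 11; y = λ·(3 - 11) - 12 ≡ 12. → (11, 12)
6P: (11, 12) + (8, 10). λ = (10 - 12)/(8 - 11) ≡ 11/10 mod 13. 10⁻¹ ≡ 4 (mod 13) since 10·4 = 40 ≡ 1, so λ ≡ 5.
  x = λ² - 11 - 8 = 25 - 19 ≡ 6; y = λ·(11 - 6) - 12 ≡ 0. → (6, 0)

(6, 0)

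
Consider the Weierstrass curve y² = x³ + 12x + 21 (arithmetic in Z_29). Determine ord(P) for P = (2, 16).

2P: tangent at (2, 16): λ = (3·2² + 12)/(2·16) ≡ 24/3. 3⁻¹ ≡ 10 (mod 29) since 3·10 = 30 ≡ 1, so λ ≡ 24·10 ≡ 8.
  x = λ² - 2 - 2 = 64 - 4 ≡ 2; y = λ·(2 - 2) - 16 ≡ 13. → (2, 13)
3P: (2, 13) + (2, 16): same x and y₁ ≡ -y₂, so the sum is O.
3P = O, so the order is 3.

3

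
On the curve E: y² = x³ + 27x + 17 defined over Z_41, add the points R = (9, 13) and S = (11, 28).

(9, 13) + (11, 28). λ = (28 - 13)/(11 - 9) ≡ 15/2 mod 41. 2⁻¹ ≡ 21 (mod 41), so λ ≡ 28.
  x = λ² - 9 - 11 = 784 - 20 ≡ 26; y = λ·(9 - 26) - 13 ≡ 3. → (26, 3)

(26, 3)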